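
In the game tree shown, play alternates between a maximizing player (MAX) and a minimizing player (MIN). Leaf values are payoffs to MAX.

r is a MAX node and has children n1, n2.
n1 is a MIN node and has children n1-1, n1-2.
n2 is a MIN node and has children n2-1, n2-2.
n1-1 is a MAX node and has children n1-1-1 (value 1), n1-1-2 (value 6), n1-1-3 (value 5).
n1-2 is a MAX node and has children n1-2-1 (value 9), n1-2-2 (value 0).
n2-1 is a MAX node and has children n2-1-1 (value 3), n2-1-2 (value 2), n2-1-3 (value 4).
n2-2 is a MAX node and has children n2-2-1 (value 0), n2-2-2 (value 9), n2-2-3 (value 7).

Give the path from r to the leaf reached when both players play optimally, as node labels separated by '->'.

n1-1 (MAX): max(1, 6, 5) = 6
n1-2 (MAX): max(9, 0) = 9
n1 (MIN): min(6, 9) = 6
n2-1 (MAX): max(3, 2, 4) = 4
n2-2 (MAX): max(0, 9, 7) = 9
n2 (MIN): min(4, 9) = 4
r (MAX): max(6, 4) = 6
At r, MAX picks n1 (highest: 6).
At n1, MIN picks n1-1 (lowest: 6).
At n1-1, MAX picks n1-1-2 (highest: 6).
Terminal value 6.

r -> n1 -> n1-1 -> n1-1-2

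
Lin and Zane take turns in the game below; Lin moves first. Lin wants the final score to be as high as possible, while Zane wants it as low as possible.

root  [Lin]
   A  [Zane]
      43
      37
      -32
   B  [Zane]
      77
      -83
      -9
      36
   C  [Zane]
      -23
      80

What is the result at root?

A (Zane): min(43, 37, -32) = -32
B (Zane): min(77, -83, -9, 36) = -83
C (Zane): min(-23, 80) = -23
root (Lin): max(-32, -83, -23) = -23

-23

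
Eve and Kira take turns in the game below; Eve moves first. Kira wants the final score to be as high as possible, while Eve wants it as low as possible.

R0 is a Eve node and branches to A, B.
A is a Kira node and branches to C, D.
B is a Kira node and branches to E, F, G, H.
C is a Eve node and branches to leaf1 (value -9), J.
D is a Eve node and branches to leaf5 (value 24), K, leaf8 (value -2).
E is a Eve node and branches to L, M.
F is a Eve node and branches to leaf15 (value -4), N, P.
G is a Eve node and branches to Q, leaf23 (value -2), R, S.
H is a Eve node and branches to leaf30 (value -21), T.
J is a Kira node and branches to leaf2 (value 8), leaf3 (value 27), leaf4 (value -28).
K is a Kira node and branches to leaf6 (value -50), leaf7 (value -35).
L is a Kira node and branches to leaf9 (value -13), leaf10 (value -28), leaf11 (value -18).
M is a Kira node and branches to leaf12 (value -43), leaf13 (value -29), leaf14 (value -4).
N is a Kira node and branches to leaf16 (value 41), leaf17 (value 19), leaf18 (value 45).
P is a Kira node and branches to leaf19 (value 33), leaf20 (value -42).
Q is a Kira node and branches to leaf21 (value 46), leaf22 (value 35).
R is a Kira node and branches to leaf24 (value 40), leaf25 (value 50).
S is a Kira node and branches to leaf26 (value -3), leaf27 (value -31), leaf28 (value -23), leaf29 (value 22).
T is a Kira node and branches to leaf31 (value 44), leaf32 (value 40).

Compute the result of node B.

L (Kira): max(-13, -28, -18) = -13
M (Kira): max(-43, -29, -4) = -4
E (Eve): min(-13, -4) = -13
N (Kira): max(41, 19, 45) = 45
P (Kira): max(33, -42) = 33
F (Eve): min(-4, 45, 33) = -4
Q (Kira): max(46, 35) = 46
R (Kira): max(40, 50) = 50
S (Kira): max(-3, -31, -23, 22) = 22
G (Eve): min(46, -2, 50, 22) = -2
T (Kira): max(44, 40) = 44
H (Eve): min(-21, 44) = -21
B (Kira): max(-13, -4, -2, -21) = -2

-2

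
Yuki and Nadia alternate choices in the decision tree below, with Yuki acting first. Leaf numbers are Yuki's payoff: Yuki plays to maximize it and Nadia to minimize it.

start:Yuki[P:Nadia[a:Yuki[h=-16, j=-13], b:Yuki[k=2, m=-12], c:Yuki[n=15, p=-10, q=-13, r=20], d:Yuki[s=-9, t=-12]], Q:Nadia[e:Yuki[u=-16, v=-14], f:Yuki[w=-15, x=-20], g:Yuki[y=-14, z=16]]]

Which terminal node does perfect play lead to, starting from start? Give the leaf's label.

j

a (Yuki): max(-16, -13) = -13
b (Yuki): max(2, -12) = 2
c (Yuki): max(15, -10, -13, 20) = 20
d (Yuki): max(-9, -12) = -9
P (Nadia): min(-13, 2, 20, -9) = -13
e (Yuki): max(-16, -14) = -14
f (Yuki): max(-15, -20) = -15
g (Yuki): max(-14, 16) = 16
Q (Nadia): min(-14, -15, 16) = -15
start (Yuki): max(-13, -15) = -13
At start, Yuki picks P (highest: -13).
At P, Nadia picks a (lowest: -13).
At a, Yuki picks j (highest: -13).
Terminal value -13.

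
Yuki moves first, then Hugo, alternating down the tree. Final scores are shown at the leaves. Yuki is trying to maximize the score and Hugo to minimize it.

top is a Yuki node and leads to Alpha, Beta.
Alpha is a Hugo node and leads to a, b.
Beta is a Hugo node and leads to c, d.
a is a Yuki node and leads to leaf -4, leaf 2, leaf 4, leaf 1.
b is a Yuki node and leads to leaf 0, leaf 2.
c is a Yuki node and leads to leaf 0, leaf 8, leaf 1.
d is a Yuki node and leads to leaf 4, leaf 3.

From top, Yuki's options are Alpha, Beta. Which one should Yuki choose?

Beta

a (Yuki): max(-4, 2, 4, 1) = 4
b (Yuki): max(0, 2) = 2
Alpha (Hugo): min(4, 2) = 2
c (Yuki): max(0, 8, 1) = 8
d (Yuki): max(4, 3) = 4
Beta (Hugo): min(8, 4) = 4
top (Yuki): max(2, 4) = 4
Yuki at top wants the highest of {Alpha=2, Beta=4}, so chooses Beta.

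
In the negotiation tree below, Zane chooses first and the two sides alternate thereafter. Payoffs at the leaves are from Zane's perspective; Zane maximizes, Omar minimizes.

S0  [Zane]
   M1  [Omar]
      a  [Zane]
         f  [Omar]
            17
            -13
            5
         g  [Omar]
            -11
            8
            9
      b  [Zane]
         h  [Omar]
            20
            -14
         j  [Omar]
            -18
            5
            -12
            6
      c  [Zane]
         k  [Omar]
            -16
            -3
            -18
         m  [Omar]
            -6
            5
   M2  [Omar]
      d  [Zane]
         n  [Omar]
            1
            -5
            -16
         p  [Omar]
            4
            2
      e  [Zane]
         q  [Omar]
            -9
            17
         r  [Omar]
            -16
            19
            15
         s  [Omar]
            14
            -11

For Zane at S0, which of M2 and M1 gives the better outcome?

M2

n (Omar): min(1, -5, -16) = -16
p (Omar): min(4, 2) = 2
d (Zane): max(-16, 2) = 2
q (Omar): min(-9, 17) = -9
r (Omar): min(-16, 19, 15) = -16
s (Omar): min(14, -11) = -11
e (Zane): max(-9, -16, -11) = -9
M2 (Omar): min(2, -9) = -9
f (Omar): min(17, -13, 5) = -13
g (Omar): min(-11, 8, 9) = -11
a (Zane): max(-13, -11) = -11
h (Omar): min(20, -14) = -14
j (Omar): min(-18, 5, -12, 6) = -18
b (Zane): max(-14, -18) = -14
k (Omar): min(-16, -3, -18) = -18
m (Omar): min(-6, 5) = -6
c (Zane): max(-18, -6) = -6
M1 (Omar): min(-11, -14, -6) = -14
Zane prefers the higher value; M2=-9, M1=-14. M2 is better since -9 > -14.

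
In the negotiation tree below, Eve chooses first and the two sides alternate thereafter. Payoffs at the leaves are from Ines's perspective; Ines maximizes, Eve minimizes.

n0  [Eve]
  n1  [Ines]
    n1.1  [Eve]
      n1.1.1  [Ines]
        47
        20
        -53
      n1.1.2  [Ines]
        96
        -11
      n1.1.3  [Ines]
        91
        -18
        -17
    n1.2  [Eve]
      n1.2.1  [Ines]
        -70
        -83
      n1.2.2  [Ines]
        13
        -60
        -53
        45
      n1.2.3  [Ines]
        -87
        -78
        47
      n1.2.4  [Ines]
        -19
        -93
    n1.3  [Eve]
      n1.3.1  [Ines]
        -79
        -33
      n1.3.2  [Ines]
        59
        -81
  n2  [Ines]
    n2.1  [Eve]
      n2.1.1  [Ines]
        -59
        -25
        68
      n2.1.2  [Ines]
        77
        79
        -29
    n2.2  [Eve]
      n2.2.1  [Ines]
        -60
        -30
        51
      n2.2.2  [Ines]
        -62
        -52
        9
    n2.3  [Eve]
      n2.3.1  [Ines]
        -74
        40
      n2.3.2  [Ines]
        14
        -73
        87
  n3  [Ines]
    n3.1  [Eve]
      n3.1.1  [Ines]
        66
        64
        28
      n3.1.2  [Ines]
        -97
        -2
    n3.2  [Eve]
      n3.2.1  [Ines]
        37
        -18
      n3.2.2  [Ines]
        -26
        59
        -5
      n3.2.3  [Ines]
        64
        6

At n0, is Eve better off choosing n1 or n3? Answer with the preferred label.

n3

n1.1.1 (Ines): max(47, 20, -53) = 47
n1.1.2 (Ines): max(96, -11) = 96
n1.1.3 (Ines): max(91, -18, -17) = 91
n1.1 (Eve): min(47, 96, 91) = 47
n1.2.1 (Ines): max(-70, -83) = -70
n1.2.2 (Ines): max(13, -60, -53, 45) = 45
n1.2.3 (Ines): max(-87, -78, 47) = 47
n1.2.4 (Ines): max(-19, -93) = -19
n1.2 (Eve): min(-70, 45, 47, -19) = -70
n1.3.1 (Ines): max(-79, -33) = -33
n1.3.2 (Ines): max(59, -81) = 59
n1.3 (Eve): min(-33, 59) = -33
n1 (Ines): max(47, -70, -33) = 47
n3.1.1 (Ines): max(66, 64, 28) = 66
n3.1.2 (Ines): max(-97, -2) = -2
n3.1 (Eve): min(66, -2) = -2
n3.2.1 (Ines): max(37, -18) = 37
n3.2.2 (Ines): max(-26, 59, -5) = 59
n3.2.3 (Ines): max(64, 6) = 64
n3.2 (Eve): min(37, 59, 64) = 37
n3 (Ines): max(-2, 37) = 37
Eve prefers the lower value; n1=47, n3=37. n3 is better since 37 < 47.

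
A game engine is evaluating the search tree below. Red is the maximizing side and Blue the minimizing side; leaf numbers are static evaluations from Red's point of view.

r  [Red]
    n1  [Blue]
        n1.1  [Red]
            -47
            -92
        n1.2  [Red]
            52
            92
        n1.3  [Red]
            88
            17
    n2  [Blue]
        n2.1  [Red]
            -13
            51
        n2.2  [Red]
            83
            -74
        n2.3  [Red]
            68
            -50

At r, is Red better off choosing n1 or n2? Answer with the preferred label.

n1.1 (Red): max(-47, -92) = -47
n1.2 (Red): max(52, 92) = 92
n1.3 (Red): max(88, 17) = 88
n1 (Blue): min(-47, 92, 88) = -47
n2.1 (Red): max(-13, 51) = 51
n2.2 (Red): max(83, -74) = 83
n2.3 (Red): max(68, -50) = 68
n2 (Blue): min(51, 83, 68) = 51
Red prefers the higher value; n1=-47, n2=51. n2 is better since 51 > -47.

n2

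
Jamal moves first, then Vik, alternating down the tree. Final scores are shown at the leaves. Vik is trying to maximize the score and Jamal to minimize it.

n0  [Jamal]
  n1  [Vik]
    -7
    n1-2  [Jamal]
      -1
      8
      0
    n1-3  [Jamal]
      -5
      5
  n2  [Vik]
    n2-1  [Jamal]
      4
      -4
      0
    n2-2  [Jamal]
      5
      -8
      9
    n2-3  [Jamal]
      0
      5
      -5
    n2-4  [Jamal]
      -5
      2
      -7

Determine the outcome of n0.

-4

n1-2 (Jamal): min(-1, 8, 0) = -1
n1-3 (Jamal): min(-5, 5) = -5
n1 (Vik): max(-7, -1, -5) = -1
n2-1 (Jamal): min(4, -4, 0) = -4
n2-2 (Jamal): min(5, -8, 9) = -8
n2-3 (Jamal): min(0, 5, -5) = -5
n2-4 (Jamal): min(-5, 2, -7) = -7
n2 (Vik): max(-4, -8, -5, -7) = -4
n0 (Jamal): min(-1, -4) = -4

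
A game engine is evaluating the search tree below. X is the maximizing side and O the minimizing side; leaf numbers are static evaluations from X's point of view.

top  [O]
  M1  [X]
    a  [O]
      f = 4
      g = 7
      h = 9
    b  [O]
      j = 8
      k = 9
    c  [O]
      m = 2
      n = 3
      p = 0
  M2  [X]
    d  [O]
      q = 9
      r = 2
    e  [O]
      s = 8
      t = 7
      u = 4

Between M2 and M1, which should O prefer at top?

M2

d (O): min(9, 2) = 2
e (O): min(8, 7, 4) = 4
M2 (X): max(2, 4) = 4
a (O): min(4, 7, 9) = 4
b (O): min(8, 9) = 8
c (O): min(2, 3, 0) = 0
M1 (X): max(4, 8, 0) = 8
O prefers the lower value; M2=4, M1=8. M2 is better since 4 < 8.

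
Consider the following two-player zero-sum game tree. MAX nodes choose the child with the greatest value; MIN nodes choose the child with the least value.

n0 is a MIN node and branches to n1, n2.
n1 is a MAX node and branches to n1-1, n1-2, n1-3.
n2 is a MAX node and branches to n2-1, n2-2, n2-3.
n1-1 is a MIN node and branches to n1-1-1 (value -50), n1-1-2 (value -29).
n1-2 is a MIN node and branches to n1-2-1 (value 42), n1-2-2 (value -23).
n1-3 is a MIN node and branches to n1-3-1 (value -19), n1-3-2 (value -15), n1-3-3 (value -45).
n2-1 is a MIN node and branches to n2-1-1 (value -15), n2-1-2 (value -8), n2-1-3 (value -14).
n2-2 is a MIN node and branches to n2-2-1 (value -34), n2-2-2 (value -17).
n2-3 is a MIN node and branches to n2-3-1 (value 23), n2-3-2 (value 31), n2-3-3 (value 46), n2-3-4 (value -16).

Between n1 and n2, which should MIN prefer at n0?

n1

n1-1 (MIN): min(-50, -29) = -50
n1-2 (MIN): min(42, -23) = -23
n1-3 (MIN): min(-19, -15, -45) = -45
n1 (MAX): max(-50, -23, -45) = -23
n2-1 (MIN): min(-15, -8, -14) = -15
n2-2 (MIN): min(-34, -17) = -34
n2-3 (MIN): min(23, 31, 46, -16) = -16
n2 (MAX): max(-15, -34, -16) = -15
MIN prefers the lower value; n1=-23, n2=-15. n1 is better since -23 < -15.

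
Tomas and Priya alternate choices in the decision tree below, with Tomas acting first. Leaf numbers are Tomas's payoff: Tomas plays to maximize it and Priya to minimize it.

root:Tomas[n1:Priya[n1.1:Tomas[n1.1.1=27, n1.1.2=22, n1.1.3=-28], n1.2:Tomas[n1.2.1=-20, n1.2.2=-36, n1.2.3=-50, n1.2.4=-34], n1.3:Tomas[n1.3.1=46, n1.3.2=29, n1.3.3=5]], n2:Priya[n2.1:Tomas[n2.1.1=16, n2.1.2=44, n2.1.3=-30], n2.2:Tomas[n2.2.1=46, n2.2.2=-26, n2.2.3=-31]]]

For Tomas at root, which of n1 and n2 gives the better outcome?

n2

n1.1 (Tomas): max(27, 22, -28) = 27
n1.2 (Tomas): max(-20, -36, -50, -34) = -20
n1.3 (Tomas): max(46, 29, 5) = 46
n1 (Priya): min(27, -20, 46) = -20
n2.1 (Tomas): max(16, 44, -30) = 44
n2.2 (Tomas): max(46, -26, -31) = 46
n2 (Priya): min(44, 46) = 44
Tomas prefers the higher value; n1=-20, n2=44. n2 is better since 44 > -20.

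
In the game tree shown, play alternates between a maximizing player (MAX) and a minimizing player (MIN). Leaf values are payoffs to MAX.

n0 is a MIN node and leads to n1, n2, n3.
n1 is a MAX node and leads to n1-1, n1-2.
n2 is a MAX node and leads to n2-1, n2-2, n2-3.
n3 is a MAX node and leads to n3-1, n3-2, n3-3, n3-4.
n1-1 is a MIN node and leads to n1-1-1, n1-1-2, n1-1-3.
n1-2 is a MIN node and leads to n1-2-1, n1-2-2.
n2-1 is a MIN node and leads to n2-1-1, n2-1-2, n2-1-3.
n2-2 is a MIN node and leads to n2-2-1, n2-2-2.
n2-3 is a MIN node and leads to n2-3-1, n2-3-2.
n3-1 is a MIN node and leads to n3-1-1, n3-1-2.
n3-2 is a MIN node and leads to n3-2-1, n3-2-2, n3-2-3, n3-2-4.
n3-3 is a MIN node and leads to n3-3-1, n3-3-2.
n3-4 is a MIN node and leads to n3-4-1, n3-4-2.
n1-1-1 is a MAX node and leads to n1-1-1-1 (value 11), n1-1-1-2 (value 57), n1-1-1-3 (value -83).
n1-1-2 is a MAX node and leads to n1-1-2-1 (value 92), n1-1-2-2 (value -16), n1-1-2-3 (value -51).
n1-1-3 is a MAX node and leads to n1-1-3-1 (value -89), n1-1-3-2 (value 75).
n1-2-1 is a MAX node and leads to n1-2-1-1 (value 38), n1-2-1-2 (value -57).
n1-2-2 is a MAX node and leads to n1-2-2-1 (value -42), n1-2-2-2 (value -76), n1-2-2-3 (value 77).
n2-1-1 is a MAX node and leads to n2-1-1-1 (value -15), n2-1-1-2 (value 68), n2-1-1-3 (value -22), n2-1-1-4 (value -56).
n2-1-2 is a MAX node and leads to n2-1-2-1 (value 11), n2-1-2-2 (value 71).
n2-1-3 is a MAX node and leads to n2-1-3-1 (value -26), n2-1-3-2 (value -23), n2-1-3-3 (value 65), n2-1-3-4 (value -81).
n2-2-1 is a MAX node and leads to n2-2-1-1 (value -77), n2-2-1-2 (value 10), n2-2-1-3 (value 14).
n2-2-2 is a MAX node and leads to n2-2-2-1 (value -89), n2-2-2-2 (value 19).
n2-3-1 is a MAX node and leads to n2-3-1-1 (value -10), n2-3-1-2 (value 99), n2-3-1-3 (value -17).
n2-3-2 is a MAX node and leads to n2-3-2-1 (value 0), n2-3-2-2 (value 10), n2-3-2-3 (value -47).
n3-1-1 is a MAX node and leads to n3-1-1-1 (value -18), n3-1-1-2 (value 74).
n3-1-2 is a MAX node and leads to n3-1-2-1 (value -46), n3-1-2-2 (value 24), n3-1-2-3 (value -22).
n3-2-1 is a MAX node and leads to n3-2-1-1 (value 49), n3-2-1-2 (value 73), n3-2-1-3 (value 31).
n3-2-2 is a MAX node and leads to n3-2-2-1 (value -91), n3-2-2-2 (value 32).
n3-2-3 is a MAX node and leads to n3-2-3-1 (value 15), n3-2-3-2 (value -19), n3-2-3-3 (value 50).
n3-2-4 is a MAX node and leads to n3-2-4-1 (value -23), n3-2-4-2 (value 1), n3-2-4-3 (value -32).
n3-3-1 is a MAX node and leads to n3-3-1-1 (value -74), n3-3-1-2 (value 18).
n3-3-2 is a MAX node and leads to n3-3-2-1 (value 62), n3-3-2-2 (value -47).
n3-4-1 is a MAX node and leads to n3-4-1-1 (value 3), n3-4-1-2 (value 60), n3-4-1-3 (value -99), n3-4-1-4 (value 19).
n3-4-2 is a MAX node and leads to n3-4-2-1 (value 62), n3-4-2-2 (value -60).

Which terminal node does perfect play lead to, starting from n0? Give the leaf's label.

n1-1-1-2

n1-1-1 (MAX): max(11, 57, -83) = 57
n1-1-2 (MAX): max(92, -16, -51) = 92
n1-1-3 (MAX): max(-89, 75) = 75
n1-1 (MIN): min(57, 92, 75) = 57
n1-2-1 (MAX): max(38, -57) = 38
n1-2-2 (MAX): max(-42, -76, 77) = 77
n1-2 (MIN): min(38, 77) = 38
n1 (MAX): max(57, 38) = 57
n2-1-1 (MAX): max(-15, 68, -22, -56) = 68
n2-1-2 (MAX): max(11, 71) = 71
n2-1-3 (MAX): max(-26, -23, 65, -81) = 65
n2-1 (MIN): min(68, 71, 65) = 65
n2-2-1 (MAX): max(-77, 10, 14) = 14
n2-2-2 (MAX): max(-89, 19) = 19
n2-2 (MIN): min(14, 19) = 14
n2-3-1 (MAX): max(-10, 99, -17) = 99
n2-3-2 (MAX): max(0, 10, -47) = 10
n2-3 (MIN): min(99, 10) = 10
n2 (MAX): max(65, 14, 10) = 65
n3-1-1 (MAX): max(-18, 74) = 74
n3-1-2 (MAX): max(-46, 24, -22) = 24
n3-1 (MIN): min(74, 24) = 24
n3-2-1 (MAX): max(49, 73, 31) = 73
n3-2-2 (MAX): max(-91, 32) = 32
n3-2-3 (MAX): max(15, -19, 50) = 50
n3-2-4 (MAX): max(-23, 1, -32) = 1
n3-2 (MIN): min(73, 32, 50, 1) = 1
n3-3-1 (MAX): max(-74, 18) = 18
n3-3-2 (MAX): max(62, -47) = 62
n3-3 (MIN): min(18, 62) = 18
n3-4-1 (MAX): max(3, 60, -99, 19) = 60
n3-4-2 (MAX): max(62, -60) = 62
n3-4 (MIN): min(60, 62) = 60
n3 (MAX): max(24, 1, 18, 60) = 60
n0 (MIN): min(57, 65, 60) = 57
At n0, MIN picks n1 (lowest: 57).
At n1, MAX picks n1-1 (highest: 57).
At n1-1, MIN picks n1-1-1 (lowest: 57).
At n1-1-1, MAX picks n1-1-1-2 (highest: 57).
Terminal value 57.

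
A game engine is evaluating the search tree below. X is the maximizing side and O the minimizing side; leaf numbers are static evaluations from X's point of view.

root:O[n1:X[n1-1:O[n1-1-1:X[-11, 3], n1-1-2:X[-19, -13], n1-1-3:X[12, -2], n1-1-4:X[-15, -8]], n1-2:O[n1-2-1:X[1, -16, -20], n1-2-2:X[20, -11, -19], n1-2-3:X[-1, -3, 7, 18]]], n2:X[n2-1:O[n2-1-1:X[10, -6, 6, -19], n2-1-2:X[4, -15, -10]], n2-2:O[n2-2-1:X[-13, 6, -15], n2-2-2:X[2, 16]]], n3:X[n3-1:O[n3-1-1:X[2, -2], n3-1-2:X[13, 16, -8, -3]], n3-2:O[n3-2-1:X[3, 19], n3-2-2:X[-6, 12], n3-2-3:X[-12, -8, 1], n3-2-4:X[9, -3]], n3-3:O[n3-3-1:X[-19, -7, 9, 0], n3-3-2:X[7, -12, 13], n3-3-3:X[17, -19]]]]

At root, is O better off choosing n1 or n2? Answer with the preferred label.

n1-1-1 (X): max(-11, 3) = 3
n1-1-2 (X): max(-19, -13) = -13
n1-1-3 (X): max(12, -2) = 12
n1-1-4 (X): max(-15, -8) = -8
n1-1 (O): min(3, -13, 12, -8) = -13
n1-2-1 (X): max(1, -16, -20) = 1
n1-2-2 (X): max(20, -11, -19) = 20
n1-2-3 (X): max(-1, -3, 7, 18) = 18
n1-2 (O): min(1, 20, 18) = 1
n1 (X): max(-13, 1) = 1
n2-1-1 (X): max(10, -6, 6, -19) = 10
n2-1-2 (X): max(4, -15, -10) = 4
n2-1 (O): min(10, 4) = 4
n2-2-1 (X): max(-13, 6, -15) = 6
n2-2-2 (X): max(2, 16) = 16
n2-2 (O): min(6, 16) = 6
n2 (X): max(4, 6) = 6
O prefers the lower value; n1=1, n2=6. n1 is better since 1 < 6.

n1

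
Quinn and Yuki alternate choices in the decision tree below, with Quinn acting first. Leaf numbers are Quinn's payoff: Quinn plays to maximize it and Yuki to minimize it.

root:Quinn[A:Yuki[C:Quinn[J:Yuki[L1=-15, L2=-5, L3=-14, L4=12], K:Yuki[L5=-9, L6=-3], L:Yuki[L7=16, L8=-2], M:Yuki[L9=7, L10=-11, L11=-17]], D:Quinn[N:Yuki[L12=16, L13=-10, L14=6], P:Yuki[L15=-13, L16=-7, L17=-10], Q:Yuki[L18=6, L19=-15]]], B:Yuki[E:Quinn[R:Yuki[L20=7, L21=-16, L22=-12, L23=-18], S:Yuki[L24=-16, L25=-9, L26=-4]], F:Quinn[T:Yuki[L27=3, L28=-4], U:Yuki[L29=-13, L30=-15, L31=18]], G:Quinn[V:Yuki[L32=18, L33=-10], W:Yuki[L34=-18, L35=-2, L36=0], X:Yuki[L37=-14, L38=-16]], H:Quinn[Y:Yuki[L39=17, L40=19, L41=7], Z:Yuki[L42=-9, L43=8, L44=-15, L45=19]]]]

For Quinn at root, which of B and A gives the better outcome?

A

R (Yuki): min(7, -16, -12, -18) = -18
S (Yuki): min(-16, -9, -4) = -16
E (Quinn): max(-18, -16) = -16
T (Yuki): min(3, -4) = -4
U (Yuki): min(-13, -15, 18) = -15
F (Quinn): max(-4, -15) = -4
V (Yuki): min(18, -10) = -10
W (Yuki): min(-18, -2, 0) = -18
X (Yuki): min(-14, -16) = -16
G (Quinn): max(-10, -18, -16) = -10
Y (Yuki): min(17, 19, 7) = 7
Z (Yuki): min(-9, 8, -15, 19) = -15
H (Quinn): max(7, -15) = 7
B (Yuki): min(-16, -4, -10, 7) = -16
J (Yuki): min(-15, -5, -14, 12) = -15
K (Yuki): min(-9, -3) = -9
L (Yuki): min(16, -2) = -2
M (Yuki): min(7, -11, -17) = -17
C (Quinn): max(-15, -9, -2, -17) = -2
N (Yuki): min(16, -10, 6) = -10
P (Yuki): min(-13, -7, -10) = -13
Q (Yuki): min(6, -15) = -15
D (Quinn): max(-10, -13, -15) = -10
A (Yuki): min(-2, -10) = -10
Quinn prefers the higher value; B=-16, A=-10. A is better since -10 > -16.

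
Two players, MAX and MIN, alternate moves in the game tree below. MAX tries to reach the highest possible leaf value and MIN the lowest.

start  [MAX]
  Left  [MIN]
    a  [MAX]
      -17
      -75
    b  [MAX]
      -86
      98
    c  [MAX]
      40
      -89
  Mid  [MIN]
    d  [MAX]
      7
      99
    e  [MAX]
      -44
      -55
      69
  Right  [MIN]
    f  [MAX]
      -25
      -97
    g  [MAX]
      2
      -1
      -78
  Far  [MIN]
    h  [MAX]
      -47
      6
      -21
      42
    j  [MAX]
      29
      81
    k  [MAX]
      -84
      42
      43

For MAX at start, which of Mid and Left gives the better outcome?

Mid

d (MAX): max(7, 99) = 99
e (MAX): max(-44, -55, 69) = 69
Mid (MIN): min(99, 69) = 69
a (MAX): max(-17, -75) = -17
b (MAX): max(-86, 98) = 98
c (MAX): max(40, -89) = 40
Left (MIN): min(-17, 98, 40) = -17
MAX prefers the higher value; Mid=69, Left=-17. Mid is better since 69 > -17.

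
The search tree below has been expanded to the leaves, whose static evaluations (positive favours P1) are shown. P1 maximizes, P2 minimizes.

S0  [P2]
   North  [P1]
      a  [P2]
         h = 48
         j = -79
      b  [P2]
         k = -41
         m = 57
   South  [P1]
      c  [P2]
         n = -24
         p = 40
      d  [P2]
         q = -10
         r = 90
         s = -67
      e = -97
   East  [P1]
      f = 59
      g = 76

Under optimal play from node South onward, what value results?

c (P2): min(-24, 40) = -24
d (P2): min(-10, 90, -67) = -67
South (P1): max(-24, -67, -97) = -24

-24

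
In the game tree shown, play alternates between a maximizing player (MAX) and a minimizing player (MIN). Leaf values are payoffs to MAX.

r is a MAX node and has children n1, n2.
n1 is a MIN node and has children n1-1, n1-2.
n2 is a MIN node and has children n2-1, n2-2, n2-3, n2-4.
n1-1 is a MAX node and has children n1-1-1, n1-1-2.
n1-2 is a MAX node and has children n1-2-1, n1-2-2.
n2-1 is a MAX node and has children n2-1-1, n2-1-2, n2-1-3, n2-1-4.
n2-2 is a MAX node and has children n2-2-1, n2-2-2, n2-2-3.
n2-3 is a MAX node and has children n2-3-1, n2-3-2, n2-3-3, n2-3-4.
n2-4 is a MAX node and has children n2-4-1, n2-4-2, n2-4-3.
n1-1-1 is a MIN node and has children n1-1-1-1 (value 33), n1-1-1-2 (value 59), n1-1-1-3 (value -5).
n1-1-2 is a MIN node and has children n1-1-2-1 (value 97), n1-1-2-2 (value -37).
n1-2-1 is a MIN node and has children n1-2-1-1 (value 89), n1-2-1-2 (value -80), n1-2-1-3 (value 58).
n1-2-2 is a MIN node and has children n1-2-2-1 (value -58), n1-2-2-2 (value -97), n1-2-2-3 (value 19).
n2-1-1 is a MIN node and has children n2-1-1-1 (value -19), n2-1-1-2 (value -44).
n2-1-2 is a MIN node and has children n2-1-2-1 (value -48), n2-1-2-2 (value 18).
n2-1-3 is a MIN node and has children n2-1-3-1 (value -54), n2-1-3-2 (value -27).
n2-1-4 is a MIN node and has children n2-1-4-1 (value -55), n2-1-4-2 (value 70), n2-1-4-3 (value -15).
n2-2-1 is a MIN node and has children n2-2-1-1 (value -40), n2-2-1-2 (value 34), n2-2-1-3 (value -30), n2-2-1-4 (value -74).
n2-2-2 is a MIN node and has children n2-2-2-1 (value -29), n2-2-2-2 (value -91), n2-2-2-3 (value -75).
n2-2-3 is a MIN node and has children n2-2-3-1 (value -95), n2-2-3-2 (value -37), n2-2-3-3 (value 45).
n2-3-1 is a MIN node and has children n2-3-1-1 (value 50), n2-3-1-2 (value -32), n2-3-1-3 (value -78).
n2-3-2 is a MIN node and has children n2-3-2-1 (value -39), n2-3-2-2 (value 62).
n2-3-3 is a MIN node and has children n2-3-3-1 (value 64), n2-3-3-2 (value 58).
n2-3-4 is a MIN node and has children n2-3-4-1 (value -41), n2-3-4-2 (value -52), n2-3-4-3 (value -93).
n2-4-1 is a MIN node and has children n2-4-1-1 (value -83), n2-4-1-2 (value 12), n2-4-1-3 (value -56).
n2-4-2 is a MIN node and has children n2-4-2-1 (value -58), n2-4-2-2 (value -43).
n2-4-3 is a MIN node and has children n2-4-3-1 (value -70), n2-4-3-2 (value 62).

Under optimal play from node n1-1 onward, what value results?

-5

n1-1-1 (MIN): min(33, 59, -5) = -5
n1-1-2 (MIN): min(97, -37) = -37
n1-1 (MAX): max(-5, -37) = -5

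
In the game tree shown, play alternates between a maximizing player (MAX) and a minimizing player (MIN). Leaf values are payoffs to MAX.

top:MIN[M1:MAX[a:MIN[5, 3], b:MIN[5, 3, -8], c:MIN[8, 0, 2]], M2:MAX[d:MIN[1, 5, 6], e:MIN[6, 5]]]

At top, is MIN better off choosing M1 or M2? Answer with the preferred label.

a (MIN): min(5, 3) = 3
b (MIN): min(5, 3, -8) = -8
c (MIN): min(8, 0, 2) = 0
M1 (MAX): max(3, -8, 0) = 3
d (MIN): min(1, 5, 6) = 1
e (MIN): min(6, 5) = 5
M2 (MAX): max(1, 5) = 5
MIN prefers the lower value; M1=3, M2=5. M1 is better since 3 < 5.

M1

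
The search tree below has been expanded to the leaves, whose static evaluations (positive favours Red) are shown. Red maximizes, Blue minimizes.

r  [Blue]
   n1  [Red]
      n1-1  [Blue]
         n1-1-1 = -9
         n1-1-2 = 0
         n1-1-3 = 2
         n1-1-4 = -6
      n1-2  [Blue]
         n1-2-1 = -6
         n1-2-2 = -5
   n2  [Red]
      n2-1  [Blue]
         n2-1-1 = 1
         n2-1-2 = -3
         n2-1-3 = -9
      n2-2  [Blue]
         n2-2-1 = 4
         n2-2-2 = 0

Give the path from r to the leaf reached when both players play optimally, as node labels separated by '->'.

r -> n1 -> n1-2 -> n1-2-1

n1-1 (Blue): min(-9, 0, 2, -6) = -9
n1-2 (Blue): min(-6, -5) = -6
n1 (Red): max(-9, -6) = -6
n2-1 (Blue): min(1, -3, -9) = -9
n2-2 (Blue): min(4, 0) = 0
n2 (Red): max(-9, 0) = 0
r (Blue): min(-6, 0) = -6
At r, Blue picks n1 (lowest: -6).
At n1, Red picks n1-2 (highest: -6).
At n1-2, Blue picks n1-2-1 (lowest: -6).
Terminal value -6.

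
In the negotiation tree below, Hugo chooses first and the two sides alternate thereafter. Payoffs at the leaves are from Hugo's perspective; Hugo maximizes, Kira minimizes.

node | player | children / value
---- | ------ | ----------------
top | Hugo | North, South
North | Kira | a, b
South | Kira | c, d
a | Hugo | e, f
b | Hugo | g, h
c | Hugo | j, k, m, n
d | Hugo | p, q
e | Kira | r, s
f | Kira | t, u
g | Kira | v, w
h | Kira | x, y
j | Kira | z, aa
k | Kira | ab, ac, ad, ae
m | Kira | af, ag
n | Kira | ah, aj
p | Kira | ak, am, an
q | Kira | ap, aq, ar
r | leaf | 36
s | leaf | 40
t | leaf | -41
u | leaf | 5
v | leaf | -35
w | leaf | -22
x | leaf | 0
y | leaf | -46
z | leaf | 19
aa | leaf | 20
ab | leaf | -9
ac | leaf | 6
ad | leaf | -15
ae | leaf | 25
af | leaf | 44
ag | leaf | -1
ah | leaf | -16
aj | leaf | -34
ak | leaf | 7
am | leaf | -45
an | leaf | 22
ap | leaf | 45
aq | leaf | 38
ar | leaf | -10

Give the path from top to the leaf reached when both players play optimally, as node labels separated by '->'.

top -> South -> d -> q -> ar

e (Kira): min(36, 40) = 36
f (Kira): min(-41, 5) = -41
a (Hugo): max(36, -41) = 36
g (Kira): min(-35, -22) = -35
h (Kira): min(0, -46) = -46
b (Hugo): max(-35, -46) = -35
North (Kira): min(36, -35) = -35
j (Kira): min(19, 20) = 19
k (Kira): min(-9, 6, -15, 25) = -15
m (Kira): min(44, -1) = -1
n (Kira): min(-16, -34) = -34
c (Hugo): max(19, -15, -1, -34) = 19
p (Kira): min(7, -45, 22) = -45
q (Kira): min(45, 38, -10) = -10
d (Hugo): max(-45, -10) = -10
South (Kira): min(19, -10) = -10
top (Hugo): max(-35, -10) = -10
At top, Hugo picks South (highest: -10).
At South, Kira picks d (lowest: -10).
At d, Hugo picks q (highest: -10).
At q, Kira picks ar (lowest: -10).
Terminal value -10.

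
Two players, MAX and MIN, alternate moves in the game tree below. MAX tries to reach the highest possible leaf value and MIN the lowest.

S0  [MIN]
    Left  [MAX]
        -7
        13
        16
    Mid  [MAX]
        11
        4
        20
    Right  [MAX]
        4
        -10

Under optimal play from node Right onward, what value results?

Right (MAX): max(4, -10) = 4

4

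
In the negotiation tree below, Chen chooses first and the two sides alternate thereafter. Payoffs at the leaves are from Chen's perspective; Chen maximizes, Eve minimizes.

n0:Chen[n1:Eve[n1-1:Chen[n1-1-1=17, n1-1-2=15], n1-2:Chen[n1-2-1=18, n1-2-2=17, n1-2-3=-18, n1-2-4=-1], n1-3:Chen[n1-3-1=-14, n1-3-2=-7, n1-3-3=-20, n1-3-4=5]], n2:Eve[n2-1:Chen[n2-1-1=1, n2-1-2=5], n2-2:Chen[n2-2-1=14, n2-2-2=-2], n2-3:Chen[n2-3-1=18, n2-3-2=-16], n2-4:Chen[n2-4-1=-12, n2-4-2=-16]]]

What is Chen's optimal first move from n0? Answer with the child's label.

n1-1 (Chen): max(17, 15) = 17
n1-2 (Chen): max(18, 17, -18, -1) = 18
n1-3 (Chen): max(-14, -7, -20, 5) = 5
n1 (Eve): min(17, 18, 5) = 5
n2-1 (Chen): max(1, 5) = 5
n2-2 (Chen): max(14, -2) = 14
n2-3 (Chen): max(18, -16) = 18
n2-4 (Chen): max(-12, -16) = -12
n2 (Eve): min(5, 14, 18, -12) = -12
n0 (Chen): max(5, -12) = 5
Chen at n0 wants the highest of {n1=5, n2=-12}, so chooses n1.

n1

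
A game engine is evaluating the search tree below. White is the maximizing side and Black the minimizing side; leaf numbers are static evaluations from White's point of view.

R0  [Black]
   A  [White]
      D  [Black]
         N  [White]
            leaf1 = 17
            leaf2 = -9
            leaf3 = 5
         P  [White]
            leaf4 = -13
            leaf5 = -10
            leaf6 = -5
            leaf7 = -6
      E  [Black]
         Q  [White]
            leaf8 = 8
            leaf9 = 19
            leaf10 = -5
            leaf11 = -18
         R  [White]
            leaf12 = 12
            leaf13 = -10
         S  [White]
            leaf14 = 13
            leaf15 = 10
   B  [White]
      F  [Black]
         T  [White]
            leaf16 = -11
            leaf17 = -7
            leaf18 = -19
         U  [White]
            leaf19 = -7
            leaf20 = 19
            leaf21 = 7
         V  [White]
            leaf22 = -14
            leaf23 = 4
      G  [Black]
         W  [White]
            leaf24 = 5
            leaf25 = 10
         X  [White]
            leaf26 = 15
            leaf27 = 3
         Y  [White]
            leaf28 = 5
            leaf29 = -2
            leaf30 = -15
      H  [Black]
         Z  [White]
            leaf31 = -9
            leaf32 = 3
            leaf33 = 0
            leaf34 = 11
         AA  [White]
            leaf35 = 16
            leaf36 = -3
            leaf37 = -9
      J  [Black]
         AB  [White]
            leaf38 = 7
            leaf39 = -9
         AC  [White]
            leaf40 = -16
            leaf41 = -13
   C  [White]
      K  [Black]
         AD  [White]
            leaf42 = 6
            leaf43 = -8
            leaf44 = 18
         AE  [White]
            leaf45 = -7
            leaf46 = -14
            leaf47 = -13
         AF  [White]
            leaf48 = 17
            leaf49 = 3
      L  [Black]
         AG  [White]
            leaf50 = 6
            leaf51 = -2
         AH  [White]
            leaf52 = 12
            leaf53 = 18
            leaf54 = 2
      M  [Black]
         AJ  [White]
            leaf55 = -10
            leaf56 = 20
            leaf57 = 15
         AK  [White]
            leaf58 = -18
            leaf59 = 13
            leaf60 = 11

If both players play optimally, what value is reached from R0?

11

N (White): max(17, -9, 5) = 17
P (White): max(-13, -10, -5, -6) = -5
D (Black): min(17, -5) = -5
Q (White): max(8, 19, -5, -18) = 19
R (White): max(12, -10) = 12
S (White): max(13, 10) = 13
E (Black): min(19, 12, 13) = 12
A (White): max(-5, 12) = 12
T (White): max(-11, -7, -19) = -7
U (White): max(-7, 19, 7) = 19
V (White): max(-14, 4) = 4
F (Black): min(-7, 19, 4) = -7
W (White): max(5, 10) = 10
X (White): max(15, 3) = 15
Y (White): max(5, -2, -15) = 5
G (Black): min(10, 15, 5) = 5
Z (White): max(-9, 3, 0, 11) = 11
AA (White): max(16, -3, -9) = 16
H (Black): min(11, 16) = 11
AB (White): max(7, -9) = 7
AC (White): max(-16, -13) = -13
J (Black): min(7, -13) = -13
B (White): max(-7, 5, 11, -13) = 11
AD (White): max(6, -8, 18) = 18
AE (White): max(-7, -14, -13) = -7
AF (White): max(17, 3) = 17
K (Black): min(18, -7, 17) = -7
AG (White): max(6, -2) = 6
AH (White): max(12, 18, 2) = 18
L (Black): min(6, 18) = 6
AJ (White): max(-10, 20, 15) = 20
AK (White): max(-18, 13, 11) = 13
M (Black): min(20, 13) = 13
C (White): max(-7, 6, 13) = 13
R0 (Black): min(12, 11, 13) = 11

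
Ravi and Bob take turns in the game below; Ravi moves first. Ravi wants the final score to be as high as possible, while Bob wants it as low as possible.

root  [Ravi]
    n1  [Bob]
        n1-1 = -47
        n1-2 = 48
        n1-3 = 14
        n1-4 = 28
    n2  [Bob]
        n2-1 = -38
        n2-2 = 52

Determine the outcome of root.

n1 (Bob): min(-47, 48, 14, 28) = -47
n2 (Bob): min(-38, 52) = -38
root (Ravi): max(-47, -38) = -38

-38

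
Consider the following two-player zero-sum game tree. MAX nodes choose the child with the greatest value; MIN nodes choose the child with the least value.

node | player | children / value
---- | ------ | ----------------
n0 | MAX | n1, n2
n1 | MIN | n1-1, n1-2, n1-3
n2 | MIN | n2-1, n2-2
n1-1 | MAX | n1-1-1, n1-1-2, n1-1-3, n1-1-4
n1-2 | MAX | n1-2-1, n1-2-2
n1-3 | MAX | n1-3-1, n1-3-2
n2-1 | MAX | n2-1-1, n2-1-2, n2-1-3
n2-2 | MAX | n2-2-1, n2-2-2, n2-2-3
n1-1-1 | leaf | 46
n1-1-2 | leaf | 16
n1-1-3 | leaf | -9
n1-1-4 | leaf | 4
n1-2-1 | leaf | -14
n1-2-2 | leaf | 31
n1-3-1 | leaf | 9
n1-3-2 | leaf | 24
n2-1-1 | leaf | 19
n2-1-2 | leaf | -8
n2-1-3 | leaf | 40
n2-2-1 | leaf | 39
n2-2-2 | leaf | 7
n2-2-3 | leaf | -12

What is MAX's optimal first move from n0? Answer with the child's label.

n1-1 (MAX): max(46, 16, -9, 4) = 46
n1-2 (MAX): max(-14, 31) = 31
n1-3 (MAX): max(9, 24) = 24
n1 (MIN): min(46, 31, 24) = 24
n2-1 (MAX): max(19, -8, 40) = 40
n2-2 (MAX): max(39, 7, -12) = 39
n2 (MIN): min(40, 39) = 39
n0 (MAX): max(24, 39) = 39
MAX at n0 wants the highest of {n1=24, n2=39}, so chooses n2.

n2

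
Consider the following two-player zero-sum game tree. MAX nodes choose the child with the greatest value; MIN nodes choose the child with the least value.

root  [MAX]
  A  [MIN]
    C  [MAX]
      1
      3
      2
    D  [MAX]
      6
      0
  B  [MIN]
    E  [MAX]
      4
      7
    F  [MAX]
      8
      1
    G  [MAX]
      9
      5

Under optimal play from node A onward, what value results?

3

C (MAX): max(1, 3, 2) = 3
D (MAX): max(6, 0) = 6
A (MIN): min(3, 6) = 3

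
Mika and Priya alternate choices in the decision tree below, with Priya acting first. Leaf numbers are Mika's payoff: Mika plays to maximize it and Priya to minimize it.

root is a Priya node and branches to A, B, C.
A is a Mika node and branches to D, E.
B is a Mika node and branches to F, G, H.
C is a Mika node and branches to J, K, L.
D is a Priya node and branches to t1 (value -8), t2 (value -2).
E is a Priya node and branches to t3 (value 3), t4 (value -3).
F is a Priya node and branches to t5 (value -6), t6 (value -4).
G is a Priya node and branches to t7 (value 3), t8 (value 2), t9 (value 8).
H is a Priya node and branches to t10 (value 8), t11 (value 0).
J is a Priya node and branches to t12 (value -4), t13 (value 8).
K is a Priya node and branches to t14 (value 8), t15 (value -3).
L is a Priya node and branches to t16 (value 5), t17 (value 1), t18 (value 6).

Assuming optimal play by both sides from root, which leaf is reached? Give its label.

D (Priya): min(-8, -2) = -8
E (Priya): min(3, -3) = -3
A (Mika): max(-8, -3) = -3
F (Priya): min(-6, -4) = -6
G (Priya): min(3, 2, 8) = 2
H (Priya): min(8, 0) = 0
B (Mika): max(-6, 2, 0) = 2
J (Priya): min(-4, 8) = -4
K (Priya): min(8, -3) = -3
L (Priya): min(5, 1, 6) = 1
C (Mika): max(-4, -3, 1) = 1
root (Priya): min(-3, 2, 1) = -3
At root, Priya picks A (lowest: -3).
At A, Mika picks E (highest: -3).
At E, Priya picks t4 (lowest: -3).
Terminal value -3.

t4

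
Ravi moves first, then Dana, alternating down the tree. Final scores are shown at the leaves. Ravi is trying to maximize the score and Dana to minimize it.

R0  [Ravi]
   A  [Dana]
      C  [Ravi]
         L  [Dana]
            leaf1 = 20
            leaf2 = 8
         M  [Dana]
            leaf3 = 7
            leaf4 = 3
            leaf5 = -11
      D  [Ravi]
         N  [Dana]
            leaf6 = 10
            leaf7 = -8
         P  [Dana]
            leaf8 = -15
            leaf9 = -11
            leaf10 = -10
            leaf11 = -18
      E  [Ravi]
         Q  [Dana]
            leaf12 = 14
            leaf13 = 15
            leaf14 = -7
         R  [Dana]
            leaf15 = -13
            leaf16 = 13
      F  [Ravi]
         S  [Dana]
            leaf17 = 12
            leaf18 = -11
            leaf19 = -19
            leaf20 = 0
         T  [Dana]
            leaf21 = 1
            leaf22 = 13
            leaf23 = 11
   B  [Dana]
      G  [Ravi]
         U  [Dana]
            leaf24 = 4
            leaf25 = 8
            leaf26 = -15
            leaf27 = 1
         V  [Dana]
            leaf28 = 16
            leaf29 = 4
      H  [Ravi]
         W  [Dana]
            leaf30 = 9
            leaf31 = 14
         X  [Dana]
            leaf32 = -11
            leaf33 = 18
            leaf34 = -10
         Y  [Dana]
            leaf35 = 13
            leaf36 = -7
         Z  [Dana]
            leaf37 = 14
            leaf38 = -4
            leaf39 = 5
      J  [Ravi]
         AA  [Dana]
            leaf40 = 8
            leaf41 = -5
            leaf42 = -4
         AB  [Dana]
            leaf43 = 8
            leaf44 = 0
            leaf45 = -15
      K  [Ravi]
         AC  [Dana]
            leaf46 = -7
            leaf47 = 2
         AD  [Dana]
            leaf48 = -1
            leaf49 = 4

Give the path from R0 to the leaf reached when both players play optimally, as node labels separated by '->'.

R0 -> B -> J -> AA -> leaf41

L (Dana): min(20, 8) = 8
M (Dana): min(7, 3, -11) = -11
C (Ravi): max(8, -11) = 8
N (Dana): min(10, -8) = -8
P (Dana): min(-15, -11, -10, -18) = -18
D (Ravi): max(-8, -18) = -8
Q (Dana): min(14, 15, -7) = -7
R (Dana): min(-13, 13) = -13
E (Ravi): max(-7, -13) = -7
S (Dana): min(12, -11, -19, 0) = -19
T (Dana): min(1, 13, 11) = 1
F (Ravi): max(-19, 1) = 1
A (Dana): min(8, -8, -7, 1) = -8
U (Dana): min(4, 8, -15, 1) = -15
V (Dana): min(16, 4) = 4
G (Ravi): max(-15, 4) = 4
W (Dana): min(9, 14) = 9
X (Dana): min(-11, 18, -10) = -11
Y (Dana): min(13, -7) = -7
Z (Dana): min(14, -4, 5) = -4
H (Ravi): max(9, -11, -7, -4) = 9
AA (Dana): min(8, -5, -4) = -5
AB (Dana): min(8, 0, -15) = -15
J (Ravi): max(-5, -15) = -5
AC (Dana): min(-7, 2) = -7
AD (Dana): min(-1, 4) = -1
K (Ravi): max(-7, -1) = -1
B (Dana): min(4, 9, -5, -1) = -5
R0 (Ravi): max(-8, -5) = -5
At R0, Ravi picks B (highest: -5).
At B, Dana picks J (lowest: -5).
At J, Ravi picks AA (highest: -5).
At AA, Dana picks leaf41 (lowest: -5).
Terminal value -5.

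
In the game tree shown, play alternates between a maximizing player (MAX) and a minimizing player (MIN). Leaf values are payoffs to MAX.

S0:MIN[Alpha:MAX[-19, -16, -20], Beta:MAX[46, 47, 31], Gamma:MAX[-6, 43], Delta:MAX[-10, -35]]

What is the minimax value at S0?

-16

Alpha (MAX): max(-19, -16, -20) = -16
Beta (MAX): max(46, 47, 31) = 47
Gamma (MAX): max(-6, 43) = 43
Delta (MAX): max(-10, -35) = -10
S0 (MIN): min(-16, 47, 43, -10) = -16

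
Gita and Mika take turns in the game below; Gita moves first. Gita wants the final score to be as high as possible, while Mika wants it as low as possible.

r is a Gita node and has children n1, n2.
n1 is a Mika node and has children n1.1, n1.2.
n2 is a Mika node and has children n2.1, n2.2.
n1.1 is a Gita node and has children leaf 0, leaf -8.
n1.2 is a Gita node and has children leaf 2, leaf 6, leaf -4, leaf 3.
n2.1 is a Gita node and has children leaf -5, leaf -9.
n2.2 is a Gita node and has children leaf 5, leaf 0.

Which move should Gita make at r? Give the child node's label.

n1.1 (Gita): max(0, -8) = 0
n1.2 (Gita): max(2, 6, -4, 3) = 6
n1 (Mika): min(0, 6) = 0
n2.1 (Gita): max(-5, -9) = -5
n2.2 (Gita): max(5, 0) = 5
n2 (Mika): min(-5, 5) = -5
r (Gita): max(0, -5) = 0
Gita at r wants the highest of {n1=0, n2=-5}, so chooses n1.

n1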